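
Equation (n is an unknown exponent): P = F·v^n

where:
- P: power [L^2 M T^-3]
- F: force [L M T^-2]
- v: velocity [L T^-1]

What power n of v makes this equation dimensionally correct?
n = 1

P has dimensions [L^2 M T^-3]; v has dimensions [L T^-1].
The rest of the RHS has dimensions [L M T^-2], so v^n must supply [L T^-1].
With n = 1: F·v^1 has dimensions [L^2 M T^-3], matching the LHS ✓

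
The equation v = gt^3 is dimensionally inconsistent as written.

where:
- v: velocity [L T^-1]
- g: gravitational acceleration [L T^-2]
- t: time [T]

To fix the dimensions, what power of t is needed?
The exponent of t should be 1: v = gt

The LHS v has dimensions [L T^-1]; t has dimensions [T].
As written, the RHS gt^3 (exponent 3 on t) has dimensions [L T], which does not match.
With exponent 1, the RHS gt has dimensions [L T^-1], matching the LHS.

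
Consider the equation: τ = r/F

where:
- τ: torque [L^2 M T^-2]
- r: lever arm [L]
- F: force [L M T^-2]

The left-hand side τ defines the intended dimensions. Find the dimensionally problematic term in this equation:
The right-hand side term r/F

τ has dimensions [L^2 M T^-2], but r/F has dimensions [M^-1 T^2], so the term r/F is dimensionally wrong for τ.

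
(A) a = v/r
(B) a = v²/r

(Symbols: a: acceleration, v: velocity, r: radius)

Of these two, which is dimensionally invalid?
(A)

(A) a = v/r: LHS [L T^-2], RHS [T^-1] ✗
(B) a = v²/r: LHS [L T^-2], RHS [L T^-2] ✓

Expression (A) a = v/r is dimensionally incorrect.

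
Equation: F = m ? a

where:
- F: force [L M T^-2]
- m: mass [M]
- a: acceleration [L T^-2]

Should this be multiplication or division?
multiplication (×): F = m × a

F [L M T^-2]; m [M]; a [L T^-2].
m × a → [L M T^-2] ✓
m ÷ a → [L^-1 M T^2] ✗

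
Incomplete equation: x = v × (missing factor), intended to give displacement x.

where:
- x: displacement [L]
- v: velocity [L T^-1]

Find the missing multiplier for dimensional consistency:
t (time), dimensions [T]

x has dimensions [L] and v has dimensions [L T^-1].
The missing factor must have dimensions [L] / [L T^-1] = [T], i.e. time (t).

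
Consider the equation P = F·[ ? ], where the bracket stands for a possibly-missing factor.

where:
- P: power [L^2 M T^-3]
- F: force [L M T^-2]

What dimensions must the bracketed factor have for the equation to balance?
[L T^-1] — velocity (e.g. v)

P has dimensions [L^2 M T^-3]; F has dimensions [L M T^-2].
The bracketed factor must supply [L^2 M T^-3] / [L M T^-2] = [L T^-1].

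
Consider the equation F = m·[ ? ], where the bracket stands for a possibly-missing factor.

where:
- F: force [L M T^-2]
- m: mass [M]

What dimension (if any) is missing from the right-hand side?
[L T^-2] — acceleration (e.g. a)

F has dimensions [L M T^-2]; m has dimensions [M].
The bracketed factor must supply [L M T^-2] / [M] = [L T^-2].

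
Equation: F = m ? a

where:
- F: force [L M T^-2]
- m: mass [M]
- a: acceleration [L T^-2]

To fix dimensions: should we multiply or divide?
multiplication (×): F = m × a

F [L M T^-2]; m [M]; a [L T^-2].
m × a → [L M T^-2] ✓
m ÷ a → [L^-1 M T^2] ✗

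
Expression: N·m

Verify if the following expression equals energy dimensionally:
Yes

The expression N·m has dimensions [L^2 M T^-2], which is exactly energy [L^2 M T^-2].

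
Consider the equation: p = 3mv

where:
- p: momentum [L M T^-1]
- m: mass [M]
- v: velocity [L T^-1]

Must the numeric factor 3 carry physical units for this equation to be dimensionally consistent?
No

p has dimensions [L M T^-1] and mv already has dimensions [L M T^-1], so the equation balances without 3 contributing any dimensions. 3 is a pure (dimensionless) number; changing or removing it would not affect dimensional consistency.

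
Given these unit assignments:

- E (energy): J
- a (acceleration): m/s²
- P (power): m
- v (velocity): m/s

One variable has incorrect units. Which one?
P

The variable P (power) should have units W, not m.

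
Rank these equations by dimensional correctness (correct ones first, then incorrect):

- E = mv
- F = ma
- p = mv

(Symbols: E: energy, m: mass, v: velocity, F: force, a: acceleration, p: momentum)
Dimensionally correct: F = ma, p = mv
Dimensionally incorrect: E = mv
Ordered (correct first, then incorrect): F = ma, p = mv, E = mv

- E = mv: LHS [L^2 M T^-2], RHS [L M T^-1] → incorrect ✗
- F = ma: LHS [L M T^-2], RHS [L M T^-2] → correct ✓
- p = mv: LHS [L M T^-1], RHS [L M T^-1] → correct ✓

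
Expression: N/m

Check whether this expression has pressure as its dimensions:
No

The expression N/m has dimensions [M T^-2], but pressure has dimensions [L^-1 M T^-2].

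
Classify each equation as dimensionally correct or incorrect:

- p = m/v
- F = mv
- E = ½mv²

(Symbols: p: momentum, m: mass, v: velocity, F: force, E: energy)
Dimensionally correct: E = ½mv²
Dimensionally incorrect: p = m/v, F = mv
Ordered (correct first, then incorrect): E = ½mv², p = m/v, F = mv

- p = m/v: LHS [L M T^-1], RHS [L^-1 M T] → incorrect ✗
- F = mv: LHS [L M T^-2], RHS [L M T^-1] → incorrect ✗
- E = ½mv²: LHS [L^2 M T^-2], RHS [L^2 M T^-2] → correct ✓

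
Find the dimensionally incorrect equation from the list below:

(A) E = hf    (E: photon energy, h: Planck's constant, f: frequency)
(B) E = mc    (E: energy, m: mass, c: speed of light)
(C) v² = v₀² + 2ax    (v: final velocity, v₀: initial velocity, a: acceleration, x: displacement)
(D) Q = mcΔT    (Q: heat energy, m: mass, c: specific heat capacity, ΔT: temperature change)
(B) E = mc

The equation (B) E = mc is dimensionally incorrect.

LHS (E): [L^2 M T^-2]
RHS (mc): [L M T^-1] ✗

The dimensions do not match. The other three equations balance.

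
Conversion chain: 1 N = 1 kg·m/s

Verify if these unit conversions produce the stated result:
The chain is incorrect (it contains an error).

Incorrect: Newton is kg·m/s², not kg·m/s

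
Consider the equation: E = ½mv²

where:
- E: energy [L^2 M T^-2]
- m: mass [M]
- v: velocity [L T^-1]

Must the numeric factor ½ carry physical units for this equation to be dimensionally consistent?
No

E has dimensions [L^2 M T^-2] and mv² already has dimensions [L^2 M T^-2], so the equation balances without ½ contributing any dimensions. ½ is a pure (dimensionless) number; changing or removing it would not affect dimensional consistency.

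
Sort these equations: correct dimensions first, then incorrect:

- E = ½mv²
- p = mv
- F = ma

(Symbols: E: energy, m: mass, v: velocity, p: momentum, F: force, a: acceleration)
Dimensionally correct: E = ½mv², p = mv, F = ma
Dimensionally incorrect: none
Ordered (correct first, then incorrect): E = ½mv², p = mv, F = ma

- E = ½mv²: LHS [L^2 M T^-2], RHS [L^2 M T^-2] → correct ✓
- p = mv: LHS [L M T^-1], RHS [L M T^-1] → correct ✓
- F = ma: LHS [L M T^-2], RHS [L M T^-2] → correct ✓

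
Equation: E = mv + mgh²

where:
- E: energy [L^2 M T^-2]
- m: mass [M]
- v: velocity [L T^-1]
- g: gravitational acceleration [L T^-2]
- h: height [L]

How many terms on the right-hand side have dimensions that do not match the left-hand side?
2

LHS E: [L^2 M T^-2]
- mv: [L M T^-1] ✗
- mgh²: [L^3 M T^-2] ✗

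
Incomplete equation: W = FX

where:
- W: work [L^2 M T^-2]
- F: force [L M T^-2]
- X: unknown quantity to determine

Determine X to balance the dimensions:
X = d (distance), dimensions [L]

W has dimensions [L^2 M T^-2]; the rest of the RHS (F) has dimensions [L M T^-2].
So X must have dimensions [L] — X = d (distance).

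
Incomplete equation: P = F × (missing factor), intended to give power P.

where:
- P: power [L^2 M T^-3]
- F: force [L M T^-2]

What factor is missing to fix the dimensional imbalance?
v (velocity), dimensions [L T^-1]

P has dimensions [L^2 M T^-3] and F has dimensions [L M T^-2].
The missing factor must have dimensions [L^2 M T^-3] / [L M T^-2] = [L T^-1], i.e. velocity (v).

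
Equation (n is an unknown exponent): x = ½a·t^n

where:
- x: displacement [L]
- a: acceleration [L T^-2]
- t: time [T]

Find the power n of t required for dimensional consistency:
n = 2

x has dimensions [L]; t has dimensions [T].
The rest of the RHS has dimensions [L T^-2], so t^n must supply [T^2].
With n = 2: ½a·t^2 has dimensions [L], matching the LHS ✓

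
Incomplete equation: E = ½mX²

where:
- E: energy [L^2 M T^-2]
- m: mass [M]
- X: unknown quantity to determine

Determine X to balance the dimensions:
X = v (velocity), dimensions [L T^-1]

E has dimensions [L^2 M T^-2]; the rest of the RHS (½m) has dimensions [M].
So X² must have dimensions [L^2 T^-2], i.e. X has dimensions [L T^-1] — X = v (velocity).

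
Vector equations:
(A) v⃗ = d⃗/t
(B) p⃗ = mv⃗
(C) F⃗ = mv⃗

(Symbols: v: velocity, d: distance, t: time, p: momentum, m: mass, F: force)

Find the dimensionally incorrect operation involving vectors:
(C) F⃗ = mv⃗

(A) v⃗ = d⃗/t: LHS [L T^-1], RHS [L T^-1] ✓ — displacement (vector) divided by time (scalar)
(B) p⃗ = mv⃗: LHS [L M T^-1], RHS [L M T^-1] ✓ — mass (scalar) times velocity (vector)
(C) F⃗ = mv⃗: LHS [L M T^-2], RHS [L M T^-1] ✗ — mass times velocity is momentum, not force; should be ma⃗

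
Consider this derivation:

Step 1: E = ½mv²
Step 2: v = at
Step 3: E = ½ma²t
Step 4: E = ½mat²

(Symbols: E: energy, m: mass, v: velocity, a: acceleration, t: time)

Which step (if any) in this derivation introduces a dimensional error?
Step 3

Step 1: E = ½mv² → LHS [L^2 M T^-2], RHS [L^2 M T^-2] ✓
Step 2: v = at → LHS [L T^-1], RHS [L T^-1] ✓
Step 3: E = ½ma²t → LHS [L^2 M T^-2], RHS [L^2 M T^-3] ✗

The first dimensional inconsistency appears in step 3: E = ½ma²t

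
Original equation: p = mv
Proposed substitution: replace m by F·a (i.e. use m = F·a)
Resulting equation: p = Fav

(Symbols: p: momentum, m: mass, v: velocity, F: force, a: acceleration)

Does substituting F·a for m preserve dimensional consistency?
No

[m] = [M] and [F·a] = [L^2 M T^-4]. These differ, so the substitution replaces a quantity by one of different dimensions and the result p = Fav has LHS [L M T^-1] vs RHS [L^3 M T^-5] — inconsistent.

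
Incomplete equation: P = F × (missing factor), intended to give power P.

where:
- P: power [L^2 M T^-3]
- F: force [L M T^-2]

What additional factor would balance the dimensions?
v (velocity), dimensions [L T^-1]

P has dimensions [L^2 M T^-3] and F has dimensions [L M T^-2].
The missing factor must have dimensions [L^2 M T^-3] / [L M T^-2] = [L T^-1], i.e. velocity (v).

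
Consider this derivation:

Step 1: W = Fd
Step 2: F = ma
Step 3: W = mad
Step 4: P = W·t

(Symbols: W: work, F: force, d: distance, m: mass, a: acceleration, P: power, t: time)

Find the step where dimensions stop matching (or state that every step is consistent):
Step 4

Step 1: W = Fd → LHS [L^2 M T^-2], RHS [L^2 M T^-2] ✓
Step 2: F = ma → LHS [L M T^-2], RHS [L M T^-2] ✓
Step 3: W = mad → LHS [L^2 M T^-2], RHS [L^2 M T^-2] ✓
Step 4: P = W·t → LHS [L^2 M T^-3], RHS [L^2 M T^-1] ✗

The first dimensional inconsistency appears in step 4: P = W·t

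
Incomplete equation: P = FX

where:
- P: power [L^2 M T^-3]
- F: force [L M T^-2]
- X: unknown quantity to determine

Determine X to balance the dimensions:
X = v (velocity), dimensions [L T^-1]

P has dimensions [L^2 M T^-3]; the rest of the RHS (F) has dimensions [L M T^-2].
So X must have dimensions [L T^-1] — X = v (velocity).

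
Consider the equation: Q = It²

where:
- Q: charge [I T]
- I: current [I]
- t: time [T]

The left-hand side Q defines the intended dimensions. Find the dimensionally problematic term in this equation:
The right-hand side term It²

Q has dimensions [I T], but It² has dimensions [I T^2], so the term It² is dimensionally wrong for Q.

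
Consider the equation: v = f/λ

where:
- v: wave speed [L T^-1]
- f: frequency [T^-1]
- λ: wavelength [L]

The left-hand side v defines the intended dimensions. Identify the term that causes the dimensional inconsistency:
The right-hand side term f/λ

v has dimensions [L T^-1], but f/λ has dimensions [L^-1 T^-1], so the term f/λ is dimensionally wrong for v.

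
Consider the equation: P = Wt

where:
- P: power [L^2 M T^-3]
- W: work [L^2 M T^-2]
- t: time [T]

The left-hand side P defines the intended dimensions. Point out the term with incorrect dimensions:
The right-hand side term Wt

P has dimensions [L^2 M T^-3], but Wt has dimensions [L^2 M T^-1], so the term Wt is dimensionally wrong for P.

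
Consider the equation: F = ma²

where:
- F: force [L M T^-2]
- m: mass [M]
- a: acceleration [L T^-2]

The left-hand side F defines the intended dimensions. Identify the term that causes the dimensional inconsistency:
The right-hand side term ma²

F has dimensions [L M T^-2], but ma² has dimensions [L^2 M T^-4], so the term ma² is dimensionally wrong for F.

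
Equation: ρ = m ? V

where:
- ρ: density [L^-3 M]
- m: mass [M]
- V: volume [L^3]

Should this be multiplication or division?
division (÷): ρ = m ÷ V

ρ [L^-3 M]; m [M]; V [L^3].
m × V → [L^3 M] ✗
m ÷ V → [L^-3 M] ✓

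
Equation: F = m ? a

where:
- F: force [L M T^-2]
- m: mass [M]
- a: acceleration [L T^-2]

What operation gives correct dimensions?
multiplication (×): F = m × a

F [L M T^-2]; m [M]; a [L T^-2].
m × a → [L M T^-2] ✓
m ÷ a → [L^-1 M T^2] ✗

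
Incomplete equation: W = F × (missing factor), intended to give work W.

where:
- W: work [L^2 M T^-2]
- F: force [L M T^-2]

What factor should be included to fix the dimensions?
d (distance), dimensions [L]

W has dimensions [L^2 M T^-2] and F has dimensions [L M T^-2].
The missing factor must have dimensions [L^2 M T^-2] / [L M T^-2] = [L], i.e. distance (d).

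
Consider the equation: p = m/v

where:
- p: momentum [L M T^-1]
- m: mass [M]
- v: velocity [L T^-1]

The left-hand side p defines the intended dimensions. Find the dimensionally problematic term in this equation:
The right-hand side term m/v

p has dimensions [L M T^-1], but m/v has dimensions [L^-1 M T], so the term m/v is dimensionally wrong for p.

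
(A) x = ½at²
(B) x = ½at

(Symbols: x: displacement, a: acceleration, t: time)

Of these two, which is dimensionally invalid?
(B)

(A) x = ½at²: LHS [L], RHS [L] ✓
(B) x = ½at: LHS [L], RHS [L T^-1] ✗

Expression (B) x = ½at is dimensionally incorrect.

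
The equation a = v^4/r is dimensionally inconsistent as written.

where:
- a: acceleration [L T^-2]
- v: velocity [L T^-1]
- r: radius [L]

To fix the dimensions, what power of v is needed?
The exponent of v should be 2: a = v^2/r

The LHS a has dimensions [L T^-2]; v has dimensions [L T^-1].
As written, the RHS v^4/r (exponent 4 on v) has dimensions [L^3 T^-4], which does not match.
With exponent 2, the RHS v^2/r has dimensions [L T^-2], matching the LHS.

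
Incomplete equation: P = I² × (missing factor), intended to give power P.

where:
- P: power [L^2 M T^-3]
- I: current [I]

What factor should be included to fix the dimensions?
R (resistance), dimensions [I^-2 L^2 M T^-3]

P has dimensions [L^2 M T^-3] and I² has dimensions [I^2].
The missing factor must have dimensions [L^2 M T^-3] / [I^2] = [I^-2 L^2 M T^-3], i.e. resistance (R).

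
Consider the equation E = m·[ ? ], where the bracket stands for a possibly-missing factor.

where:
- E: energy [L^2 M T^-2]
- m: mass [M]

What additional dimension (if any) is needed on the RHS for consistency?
[L^2 T^-2] — velocity squared (e.g. v²)

E has dimensions [L^2 M T^-2]; m has dimensions [M].
The bracketed factor must supply [L^2 M T^-2] / [M] = [L^2 T^-2].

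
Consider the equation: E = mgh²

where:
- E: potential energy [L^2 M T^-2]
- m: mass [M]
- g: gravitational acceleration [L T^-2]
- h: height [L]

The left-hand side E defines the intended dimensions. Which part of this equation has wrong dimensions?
The right-hand side term mgh²

E has dimensions [L^2 M T^-2], but mgh² has dimensions [L^3 M T^-2], so the term mgh² is dimensionally wrong for E.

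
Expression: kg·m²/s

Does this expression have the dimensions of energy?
No

The expression kg·m²/s has dimensions [L^2 M T^-1], but energy has dimensions [L^2 M T^-2].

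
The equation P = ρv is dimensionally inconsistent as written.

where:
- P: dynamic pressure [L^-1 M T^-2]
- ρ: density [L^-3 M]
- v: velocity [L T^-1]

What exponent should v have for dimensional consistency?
The exponent of v should be 2: P = ρv^2

The LHS P has dimensions [L^-1 M T^-2]; v has dimensions [L T^-1].
As written, the RHS ρv (exponent 1 on v) has dimensions [L^-2 M T^-1], which does not match.
With exponent 2, the RHS ρv^2 has dimensions [L^-1 M T^-2], matching the LHS.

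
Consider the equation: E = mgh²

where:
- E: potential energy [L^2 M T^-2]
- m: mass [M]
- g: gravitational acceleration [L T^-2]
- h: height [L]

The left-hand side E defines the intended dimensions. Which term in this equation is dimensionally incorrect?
The right-hand side term mgh²

E has dimensions [L^2 M T^-2], but mgh² has dimensions [L^3 M T^-2], so the term mgh² is dimensionally wrong for E.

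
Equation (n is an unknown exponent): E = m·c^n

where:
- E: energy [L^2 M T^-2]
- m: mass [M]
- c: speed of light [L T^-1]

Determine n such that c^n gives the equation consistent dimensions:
n = 2

E has dimensions [L^2 M T^-2]; c has dimensions [L T^-1].
The rest of the RHS has dimensions [M], so c^n must supply [L^2 T^-2].
With n = 2: m·c^2 has dimensions [L^2 M T^-2], matching the LHS ✓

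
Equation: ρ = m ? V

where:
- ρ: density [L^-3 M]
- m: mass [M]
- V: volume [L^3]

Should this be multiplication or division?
division (÷): ρ = m ÷ V

ρ [L^-3 M]; m [M]; V [L^3].
m × V → [L^3 M] ✗
m ÷ V → [L^-3 M] ✓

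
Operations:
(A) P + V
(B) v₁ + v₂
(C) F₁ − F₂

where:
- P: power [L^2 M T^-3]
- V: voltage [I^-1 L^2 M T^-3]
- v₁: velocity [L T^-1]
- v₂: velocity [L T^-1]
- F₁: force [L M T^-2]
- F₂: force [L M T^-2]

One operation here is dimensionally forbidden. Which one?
(A) P + V

(A) P + V: P [L^2 M T^-3] and V [I^-1 L^2 M T^-3] — different dimensions cannot be added/subtracted ✗
(B) v₁ + v₂: v₁ [L T^-1] and v₂ [L T^-1] — same dimensions ✓
(C) F₁ − F₂: F₁ [L M T^-2] and F₂ [L M T^-2] — same dimensions ✓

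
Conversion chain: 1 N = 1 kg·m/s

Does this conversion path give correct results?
The chain is incorrect (it contains an error).

Incorrect: Newton is kg·m/s², not kg·m/s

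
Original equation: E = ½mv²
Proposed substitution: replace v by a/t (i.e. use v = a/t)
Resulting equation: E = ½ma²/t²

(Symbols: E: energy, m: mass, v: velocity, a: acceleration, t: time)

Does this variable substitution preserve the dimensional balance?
No

[v] = [L T^-1] and [a/t] = [L T^-3]. These differ, so the substitution replaces a quantity by one of different dimensions and the result E = ½ma²/t² has LHS [L^2 M T^-2] vs RHS [L^2 M T^-6] — inconsistent.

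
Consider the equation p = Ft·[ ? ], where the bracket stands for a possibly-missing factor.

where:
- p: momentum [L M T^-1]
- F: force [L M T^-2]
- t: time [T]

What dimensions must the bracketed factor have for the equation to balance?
Nothing is missing — the bracketed factor must be dimensionless.

p has dimensions [L M T^-1] and Ft already has dimensions [L M T^-1], so p = Ft is dimensionally complete.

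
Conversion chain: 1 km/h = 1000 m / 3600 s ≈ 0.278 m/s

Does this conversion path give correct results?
The chain is correct (no errors).

Correct: 1 km = 1000 m, 1 h = 3600 s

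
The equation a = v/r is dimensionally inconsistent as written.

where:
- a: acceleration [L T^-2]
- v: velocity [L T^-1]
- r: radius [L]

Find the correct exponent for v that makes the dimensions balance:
The exponent of v should be 2: a = v^2/r

The LHS a has dimensions [L T^-2]; v has dimensions [L T^-1].
As written, the RHS v/r (exponent 1 on v) has dimensions [T^-1], which does not match.
With exponent 2, the RHS v^2/r has dimensions [L T^-2], matching the LHS.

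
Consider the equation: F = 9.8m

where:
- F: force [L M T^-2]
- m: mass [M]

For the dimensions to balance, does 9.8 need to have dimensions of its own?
Yes

F has dimensions [L M T^-2], while m alone has dimensions [M]. For the equation to balance, the factor 9.8 must carry dimensions [L T^-2] — it is a dimensional constant (a numerical value of a physical quantity with its units suppressed), not a pure number.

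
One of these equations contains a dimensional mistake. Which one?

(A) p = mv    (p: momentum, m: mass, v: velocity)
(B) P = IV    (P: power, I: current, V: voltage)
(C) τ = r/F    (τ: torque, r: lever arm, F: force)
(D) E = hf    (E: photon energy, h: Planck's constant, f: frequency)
(C) τ = r/F

The equation (C) τ = r/F is dimensionally incorrect.

LHS (τ): [L^2 M T^-2]
RHS (r/F): [M^-1 T^2] ✗

The dimensions do not match. The other three equations balance.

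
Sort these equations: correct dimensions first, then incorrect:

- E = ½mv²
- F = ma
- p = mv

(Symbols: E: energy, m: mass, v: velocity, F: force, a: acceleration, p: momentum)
Dimensionally correct: E = ½mv², F = ma, p = mv
Dimensionally incorrect: none
Ordered (correct first, then incorrect): E = ½mv², F = ma, p = mv

- E = ½mv²: LHS [L^2 M T^-2], RHS [L^2 M T^-2] → correct ✓
- F = ma: LHS [L M T^-2], RHS [L M T^-2] → correct ✓
- p = mv: LHS [L M T^-1], RHS [L M T^-1] → correct ✓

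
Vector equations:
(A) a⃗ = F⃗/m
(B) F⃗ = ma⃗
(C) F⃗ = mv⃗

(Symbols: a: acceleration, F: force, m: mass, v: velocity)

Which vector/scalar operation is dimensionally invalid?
(C) F⃗ = mv⃗

(A) a⃗ = F⃗/m: LHS [L T^-2], RHS [L T^-2] ✓ — force (vector) divided by mass (scalar)
(B) F⃗ = ma⃗: LHS [L M T^-2], RHS [L M T^-2] ✓ — Force and acceleration are vectors, mass is a scalar
(C) F⃗ = mv⃗: LHS [L M T^-2], RHS [L M T^-1] ✗ — mass times velocity is momentum, not force; should be ma⃗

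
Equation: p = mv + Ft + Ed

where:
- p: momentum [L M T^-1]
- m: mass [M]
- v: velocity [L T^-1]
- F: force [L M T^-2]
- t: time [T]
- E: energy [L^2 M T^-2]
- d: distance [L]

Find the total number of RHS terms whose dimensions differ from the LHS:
1

LHS p: [L M T^-1]
- mv: [L M T^-1] ✓
- Ft: [L M T^-1] ✓
- Ed: [L^3 M T^-2] ✗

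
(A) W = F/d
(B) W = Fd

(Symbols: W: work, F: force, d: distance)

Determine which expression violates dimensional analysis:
(A)

(A) W = F/d: LHS [L^2 M T^-2], RHS [M T^-2] ✗
(B) W = Fd: LHS [L^2 M T^-2], RHS [L^2 M T^-2] ✓

Expression (A) W = F/d is dimensionally incorrect.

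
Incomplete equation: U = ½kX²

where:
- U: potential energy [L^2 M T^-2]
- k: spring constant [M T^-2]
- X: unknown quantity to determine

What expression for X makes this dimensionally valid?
X = x (displacement), dimensions [L]

U has dimensions [L^2 M T^-2]; the rest of the RHS (½k) has dimensions [M T^-2].
So X² must have dimensions [L^2], i.e. X has dimensions [L] — X = x (displacement).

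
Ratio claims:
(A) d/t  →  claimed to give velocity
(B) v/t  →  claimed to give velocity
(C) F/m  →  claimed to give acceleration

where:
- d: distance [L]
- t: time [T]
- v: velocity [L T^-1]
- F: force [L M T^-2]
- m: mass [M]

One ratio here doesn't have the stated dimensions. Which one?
(B) v/t does not give velocity

(A) d/t: [L T^-1] = velocity [L T^-1] ✓
(B) v/t: [L T^-2] ≠ velocity [L T^-1] ✗
(C) F/m: [L T^-2] = acceleration [L T^-2] ✓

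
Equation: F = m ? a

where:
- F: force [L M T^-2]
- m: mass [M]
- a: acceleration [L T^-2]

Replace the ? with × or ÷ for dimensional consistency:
multiplication (×): F = m × a

F [L M T^-2]; m [M]; a [L T^-2].
m × a → [L M T^-2] ✓
m ÷ a → [L^-1 M T^2] ✗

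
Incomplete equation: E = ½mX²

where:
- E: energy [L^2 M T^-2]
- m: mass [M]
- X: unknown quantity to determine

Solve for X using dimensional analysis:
X = v (velocity), dimensions [L T^-1]

E has dimensions [L^2 M T^-2]; the rest of the RHS (½m) has dimensions [M].
So X² must have dimensions [L^2 T^-2], i.e. X has dimensions [L T^-1] — X = v (velocity).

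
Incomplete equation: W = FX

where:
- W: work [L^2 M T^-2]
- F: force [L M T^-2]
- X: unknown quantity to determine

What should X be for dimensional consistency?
X = d (distance), dimensions [L]

W has dimensions [L^2 M T^-2]; the rest of the RHS (F) has dimensions [L M T^-2].
So X must have dimensions [L] — X = d (distance).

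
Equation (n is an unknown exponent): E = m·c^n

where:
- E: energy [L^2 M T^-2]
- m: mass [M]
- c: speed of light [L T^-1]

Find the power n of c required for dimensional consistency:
n = 2

E has dimensions [L^2 M T^-2]; c has dimensions [L T^-1].
The rest of the RHS has dimensions [M], so c^n must supply [L^2 T^-2].
With n = 2: m·c^2 has dimensions [L^2 M T^-2], matching the LHS ✓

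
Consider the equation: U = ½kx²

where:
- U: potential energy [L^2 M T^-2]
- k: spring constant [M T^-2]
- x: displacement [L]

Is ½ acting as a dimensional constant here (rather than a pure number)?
No

U has dimensions [L^2 M T^-2] and kx² already has dimensions [L^2 M T^-2], so the equation balances without ½ contributing any dimensions. ½ is a pure (dimensionless) number; changing or removing it would not affect dimensional consistency.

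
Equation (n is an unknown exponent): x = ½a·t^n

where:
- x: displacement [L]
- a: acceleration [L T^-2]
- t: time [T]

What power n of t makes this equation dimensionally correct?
n = 2

x has dimensions [L]; t has dimensions [T].
The rest of the RHS has dimensions [L T^-2], so t^n must supply [T^2].
With n = 2: ½a·t^2 has dimensions [L], matching the LHS ✓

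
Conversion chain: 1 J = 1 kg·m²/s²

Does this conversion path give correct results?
The chain is correct (no errors).

Correct: Joule is defined as kg·m²/s²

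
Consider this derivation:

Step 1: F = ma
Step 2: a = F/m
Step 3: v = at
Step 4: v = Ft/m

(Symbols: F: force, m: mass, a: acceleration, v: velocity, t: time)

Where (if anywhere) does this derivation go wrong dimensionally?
No step introduces an error — all steps are dimensionally consistent.

Step 1: F = ma → LHS [L M T^-2], RHS [L M T^-2] ✓
Step 2: a = F/m → LHS [L T^-2], RHS [L T^-2] ✓
Step 3: v = at → LHS [L T^-1], RHS [L T^-1] ✓
Step 4: v = Ft/m → LHS [L T^-1], RHS [L T^-1] ✓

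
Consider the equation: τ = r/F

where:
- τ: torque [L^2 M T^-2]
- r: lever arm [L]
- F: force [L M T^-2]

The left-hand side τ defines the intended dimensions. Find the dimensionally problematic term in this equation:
The right-hand side term r/F

τ has dimensions [L^2 M T^-2], but r/F has dimensions [M^-1 T^2], so the term r/F is dimensionally wrong for τ.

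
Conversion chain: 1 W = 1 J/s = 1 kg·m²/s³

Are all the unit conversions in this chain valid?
The chain is correct (no errors).

Correct: Watt is Joule per second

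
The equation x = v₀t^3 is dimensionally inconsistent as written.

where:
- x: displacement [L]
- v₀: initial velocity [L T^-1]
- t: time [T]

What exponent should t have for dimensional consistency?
The exponent of t should be 1: x = v₀t

The LHS x has dimensions [L]; t has dimensions [T].
As written, the RHS v₀t^3 (exponent 3 on t) has dimensions [L T^2], which does not match.
With exponent 1, the RHS v₀t has dimensions [L], matching the LHS.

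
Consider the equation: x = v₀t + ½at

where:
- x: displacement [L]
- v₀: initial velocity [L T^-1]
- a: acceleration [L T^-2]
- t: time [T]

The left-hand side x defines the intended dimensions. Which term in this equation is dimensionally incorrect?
The term ½at

Checking each RHS term against the LHS:
- v₀t: [L] — matches x [L] ✓
- ½at: [L T^-1] — does NOT match x [L] ✗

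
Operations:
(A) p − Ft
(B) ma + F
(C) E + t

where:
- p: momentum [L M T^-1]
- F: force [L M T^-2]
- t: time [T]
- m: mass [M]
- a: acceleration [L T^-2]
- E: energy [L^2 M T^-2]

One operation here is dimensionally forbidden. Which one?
(C) E + t

(A) p − Ft: p [L M T^-1] and Ft [L M T^-1] — same dimensions ✓
(B) ma + F: ma [L M T^-2] and F [L M T^-2] — same dimensions ✓
(C) E + t: E [L^2 M T^-2] and t [T] — different dimensions cannot be added/subtracted ✗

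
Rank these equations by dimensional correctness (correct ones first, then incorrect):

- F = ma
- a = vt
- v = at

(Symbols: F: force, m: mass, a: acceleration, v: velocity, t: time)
Dimensionally correct: F = ma, v = at
Dimensionally incorrect: a = vt
Ordered (correct first, then incorrect): F = ma, v = at, a = vt

- F = ma: LHS [L M T^-2], RHS [L M T^-2] → correct ✓
- a = vt: LHS [L T^-2], RHS [L] → incorrect ✗
- v = at: LHS [L T^-1], RHS [L T^-1] → correct ✓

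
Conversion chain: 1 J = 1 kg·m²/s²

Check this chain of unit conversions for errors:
The chain is correct (no errors).

Correct: Joule is defined as kg·m²/s²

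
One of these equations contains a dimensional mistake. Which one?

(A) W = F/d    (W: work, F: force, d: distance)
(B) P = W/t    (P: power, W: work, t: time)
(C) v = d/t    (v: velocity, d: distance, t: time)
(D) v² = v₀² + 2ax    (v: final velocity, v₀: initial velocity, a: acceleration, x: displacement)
(A) W = F/d

The equation (A) W = F/d is dimensionally incorrect.

LHS (W): [L^2 M T^-2]
RHS (F/d): [M T^-2] ✗

The dimensions do not match. The other three equations balance.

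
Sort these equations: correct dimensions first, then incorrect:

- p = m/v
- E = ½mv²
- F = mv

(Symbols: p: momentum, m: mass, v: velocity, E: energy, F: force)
Dimensionally correct: E = ½mv²
Dimensionally incorrect: p = m/v, F = mv
Ordered (correct first, then incorrect): E = ½mv², p = m/v, F = mv

- p = m/v: LHS [L M T^-1], RHS [L^-1 M T] → incorrect ✗
- E = ½mv²: LHS [L^2 M T^-2], RHS [L^2 M T^-2] → correct ✓
- F = mv: LHS [L M T^-2], RHS [L M T^-1] → incorrect ✗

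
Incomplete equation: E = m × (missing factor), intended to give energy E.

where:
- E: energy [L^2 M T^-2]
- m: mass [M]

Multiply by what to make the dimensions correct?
v² (velocity squared), dimensions [L^2 T^-2]

E has dimensions [L^2 M T^-2] and m has dimensions [M].
The missing factor must have dimensions [L^2 M T^-2] / [M] = [L^2 T^-2], i.e. velocity squared (v²).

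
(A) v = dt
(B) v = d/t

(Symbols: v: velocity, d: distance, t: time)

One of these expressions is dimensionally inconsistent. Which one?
(A)

(A) v = dt: LHS [L T^-1], RHS [L T] ✗
(B) v = d/t: LHS [L T^-1], RHS [L T^-1] ✓

Expression (A) v = dt is dimensionally incorrect.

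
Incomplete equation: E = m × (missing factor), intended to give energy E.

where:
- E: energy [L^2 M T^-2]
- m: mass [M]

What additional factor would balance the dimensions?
v² (velocity squared), dimensions [L^2 T^-2]

E has dimensions [L^2 M T^-2] and m has dimensions [M].
The missing factor must have dimensions [L^2 M T^-2] / [M] = [L^2 T^-2], i.e. velocity squared (v²).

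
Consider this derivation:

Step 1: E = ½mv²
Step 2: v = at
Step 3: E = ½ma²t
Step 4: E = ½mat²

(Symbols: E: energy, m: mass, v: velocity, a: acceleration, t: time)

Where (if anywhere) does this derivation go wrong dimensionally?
Step 3

Step 1: E = ½mv² → LHS [L^2 M T^-2], RHS [L^2 M T^-2] ✓
Step 2: v = at → LHS [L T^-1], RHS [L T^-1] ✓
Step 3: E = ½ma²t → LHS [L^2 M T^-2], RHS [L^2 M T^-3] ✗

The first dimensional inconsistency appears in step 3: E = ½ma²t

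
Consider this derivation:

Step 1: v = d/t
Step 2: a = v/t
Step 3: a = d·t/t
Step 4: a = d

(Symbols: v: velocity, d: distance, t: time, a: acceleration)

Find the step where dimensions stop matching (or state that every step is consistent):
Step 3

Step 1: v = d/t → LHS [L T^-1], RHS [L T^-1] ✓
Step 2: a = v/t → LHS [L T^-2], RHS [L T^-2] ✓
Step 3: a = d·t/t → LHS [L T^-2], RHS [L] ✗

The first dimensional inconsistency appears in step 3: a = d·t/t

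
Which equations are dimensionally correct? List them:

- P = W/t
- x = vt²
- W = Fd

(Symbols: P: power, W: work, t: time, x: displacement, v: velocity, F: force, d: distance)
Dimensionally correct: P = W/t, W = Fd
Dimensionally incorrect: x = vt²
Ordered (correct first, then incorrect): P = W/t, W = Fd, x = vt²

- P = W/t: LHS [L^2 M T^-3], RHS [L^2 M T^-3] → correct ✓
- x = vt²: LHS [L], RHS [L T] → incorrect ✗
- W = Fd: LHS [L^2 M T^-2], RHS [L^2 M T^-2] → correct ✓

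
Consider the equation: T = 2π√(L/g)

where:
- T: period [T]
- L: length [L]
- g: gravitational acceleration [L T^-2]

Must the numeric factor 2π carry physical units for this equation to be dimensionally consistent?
No

T has dimensions [T] and √(L/g) already has dimensions [T], so the equation balances without 2π contributing any dimensions. 2π is a pure (dimensionless) number; changing or removing it would not affect dimensional consistency.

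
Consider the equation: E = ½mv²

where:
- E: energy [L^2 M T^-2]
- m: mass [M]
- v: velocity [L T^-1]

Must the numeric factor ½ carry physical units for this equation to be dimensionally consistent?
No

E has dimensions [L^2 M T^-2] and mv² already has dimensions [L^2 M T^-2], so the equation balances without ½ contributing any dimensions. ½ is a pure (dimensionless) number; changing or removing it would not affect dimensional consistency.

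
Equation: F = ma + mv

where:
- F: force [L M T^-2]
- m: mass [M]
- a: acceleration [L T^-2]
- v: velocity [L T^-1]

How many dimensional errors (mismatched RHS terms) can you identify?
1

LHS F: [L M T^-2]
- ma: [L M T^-2] ✓
- mv: [L M T^-1] ✗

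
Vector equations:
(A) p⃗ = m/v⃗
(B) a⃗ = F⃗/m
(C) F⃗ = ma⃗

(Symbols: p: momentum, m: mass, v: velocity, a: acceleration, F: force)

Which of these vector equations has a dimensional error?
(A) p⃗ = m/v⃗

(A) p⃗ = m/v⃗: LHS [L M T^-1], RHS [L^-1 M T] ✗ — momentum is mass times velocity; should be mv⃗ (and division by a vector is undefined)
(B) a⃗ = F⃗/m: LHS [L T^-2], RHS [L T^-2] ✓ — force (vector) divided by mass (scalar)
(C) F⃗ = ma⃗: LHS [L M T^-2], RHS [L M T^-2] ✓ — Force and acceleration are vectors, mass is a scalar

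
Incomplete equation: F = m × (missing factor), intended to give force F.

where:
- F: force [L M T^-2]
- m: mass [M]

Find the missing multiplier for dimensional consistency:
a (acceleration), dimensions [L T^-2]

F has dimensions [L M T^-2] and m has dimensions [M].
The missing factor must have dimensions [L M T^-2] / [M] = [L T^-2], i.e. acceleration (a).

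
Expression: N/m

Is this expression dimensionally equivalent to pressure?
No

The expression N/m has dimensions [M T^-2], but pressure has dimensions [L^-1 M T^-2].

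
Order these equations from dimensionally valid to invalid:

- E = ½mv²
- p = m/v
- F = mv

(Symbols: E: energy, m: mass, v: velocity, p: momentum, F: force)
Dimensionally correct: E = ½mv²
Dimensionally incorrect: p = m/v, F = mv
Ordered (correct first, then incorrect): E = ½mv², p = m/v, F = mv

- E = ½mv²: LHS [L^2 M T^-2], RHS [L^2 M T^-2] → correct ✓
- p = m/v: LHS [L M T^-1], RHS [L^-1 M T] → incorrect ✗
- F = mv: LHS [L M T^-2], RHS [L M T^-1] → incorrect ✗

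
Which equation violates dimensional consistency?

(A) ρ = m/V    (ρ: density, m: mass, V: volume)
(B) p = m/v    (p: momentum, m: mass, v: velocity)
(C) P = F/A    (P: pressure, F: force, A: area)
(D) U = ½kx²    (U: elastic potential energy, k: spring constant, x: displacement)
(B) p = m/v

The equation (B) p = m/v is dimensionally incorrect.

LHS (p): [L M T^-1]
RHS (m/v): [L^-1 M T] ✗

The dimensions do not match. The other three equations balance.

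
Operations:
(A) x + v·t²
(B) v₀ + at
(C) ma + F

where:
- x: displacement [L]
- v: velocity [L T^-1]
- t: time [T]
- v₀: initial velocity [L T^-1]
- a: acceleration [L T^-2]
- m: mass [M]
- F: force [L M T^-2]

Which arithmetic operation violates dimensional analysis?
(A) x + v·t²

(A) x + v·t²: x [L] and v·t² [L T] — different dimensions cannot be added/subtracted ✗
(B) v₀ + at: v₀ [L T^-1] and at [L T^-1] — same dimensions ✓
(C) ma + F: ma [L M T^-2] and F [L M T^-2] — same dimensions ✓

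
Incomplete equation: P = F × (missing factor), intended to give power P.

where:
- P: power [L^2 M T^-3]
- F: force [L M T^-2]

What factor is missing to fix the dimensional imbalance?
v (velocity), dimensions [L T^-1]

P has dimensions [L^2 M T^-3] and F has dimensions [L M T^-2].
The missing factor must have dimensions [L^2 M T^-3] / [L M T^-2] = [L T^-1], i.e. velocity (v).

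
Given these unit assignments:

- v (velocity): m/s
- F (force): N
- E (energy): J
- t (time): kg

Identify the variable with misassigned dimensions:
t

The variable t (time) should have units s, not kg.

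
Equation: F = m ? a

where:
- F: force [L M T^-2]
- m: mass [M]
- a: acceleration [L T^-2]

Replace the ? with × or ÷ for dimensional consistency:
multiplication (×): F = m × a

F [L M T^-2]; m [M]; a [L T^-2].
m × a → [L M T^-2] ✓
m ÷ a → [L^-1 M T^2] ✗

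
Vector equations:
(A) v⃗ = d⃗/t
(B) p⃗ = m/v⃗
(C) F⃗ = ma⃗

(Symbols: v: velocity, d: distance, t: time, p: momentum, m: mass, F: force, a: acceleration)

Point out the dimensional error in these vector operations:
(B) p⃗ = m/v⃗

(A) v⃗ = d⃗/t: LHS [L T^-1], RHS [L T^-1] ✓ — displacement (vector) divided by time (scalar)
(B) p⃗ = m/v⃗: LHS [L M T^-1], RHS [L^-1 M T] ✗ — momentum is mass times velocity; should be mv⃗ (and division by a vector is undefined)
(C) F⃗ = ma⃗: LHS [L M T^-2], RHS [L M T^-2] ✓ — Force and acceleration are vectors, mass is a scalar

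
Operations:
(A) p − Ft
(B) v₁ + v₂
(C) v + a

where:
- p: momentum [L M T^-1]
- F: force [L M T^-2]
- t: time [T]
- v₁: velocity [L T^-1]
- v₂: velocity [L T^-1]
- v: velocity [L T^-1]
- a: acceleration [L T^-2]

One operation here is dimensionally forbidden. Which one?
(C) v + a

(A) p − Ft: p [L M T^-1] and Ft [L M T^-1] — same dimensions ✓
(B) v₁ + v₂: v₁ [L T^-1] and v₂ [L T^-1] — same dimensions ✓
(C) v + a: v [L T^-1] and a [L T^-2] — different dimensions cannot be added/subtracted ✗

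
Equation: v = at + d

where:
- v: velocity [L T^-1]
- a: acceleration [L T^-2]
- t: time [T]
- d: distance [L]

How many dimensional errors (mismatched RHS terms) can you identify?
1

LHS v: [L T^-1]
- at: [L T^-1] ✓
- d: [L] ✗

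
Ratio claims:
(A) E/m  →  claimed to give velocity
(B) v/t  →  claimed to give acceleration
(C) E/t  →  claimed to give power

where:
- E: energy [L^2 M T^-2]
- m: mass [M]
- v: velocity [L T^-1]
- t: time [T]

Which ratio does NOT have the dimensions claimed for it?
(A) E/m does not give velocity

(A) E/m: [L^2 T^-2] ≠ velocity [L T^-1] ✗
(B) v/t: [L T^-2] = acceleration [L T^-2] ✓
(C) E/t: [L^2 M T^-3] = power [L^2 M T^-3] ✓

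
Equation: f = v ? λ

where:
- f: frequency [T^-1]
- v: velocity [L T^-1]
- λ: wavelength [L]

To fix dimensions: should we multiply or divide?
division (÷): f = v ÷ λ

f [T^-1]; v [L T^-1]; λ [L].
v × λ → [L^2 T^-1] ✗
v ÷ λ → [T^-1] ✓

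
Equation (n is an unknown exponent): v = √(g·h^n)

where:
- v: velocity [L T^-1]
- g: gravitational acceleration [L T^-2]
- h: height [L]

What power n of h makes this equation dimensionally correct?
n = 1

v has dimensions [L T^-1]; h has dimensions [L].
With n = 1: √(g·h^1) has dimensions [L T^-1], matching the LHS ✓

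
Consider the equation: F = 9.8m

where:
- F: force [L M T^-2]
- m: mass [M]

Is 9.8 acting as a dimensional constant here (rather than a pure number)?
Yes

F has dimensions [L M T^-2], while m alone has dimensions [M]. For the equation to balance, the factor 9.8 must carry dimensions [L T^-2] — it is a dimensional constant (a numerical value of a physical quantity with its units suppressed), not a pure number.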